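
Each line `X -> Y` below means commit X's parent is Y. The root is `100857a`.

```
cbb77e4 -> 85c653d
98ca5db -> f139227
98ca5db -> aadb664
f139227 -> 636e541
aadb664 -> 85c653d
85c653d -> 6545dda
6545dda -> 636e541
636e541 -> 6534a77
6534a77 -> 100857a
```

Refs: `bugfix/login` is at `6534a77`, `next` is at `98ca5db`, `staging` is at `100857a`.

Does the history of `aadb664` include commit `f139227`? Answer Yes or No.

No

Ancestors of aadb664: {100857a, 636e541, 6534a77, 6545dda, 85c653d, aadb664}.
f139227 is not in that set, so it is not an ancestor of aadb664.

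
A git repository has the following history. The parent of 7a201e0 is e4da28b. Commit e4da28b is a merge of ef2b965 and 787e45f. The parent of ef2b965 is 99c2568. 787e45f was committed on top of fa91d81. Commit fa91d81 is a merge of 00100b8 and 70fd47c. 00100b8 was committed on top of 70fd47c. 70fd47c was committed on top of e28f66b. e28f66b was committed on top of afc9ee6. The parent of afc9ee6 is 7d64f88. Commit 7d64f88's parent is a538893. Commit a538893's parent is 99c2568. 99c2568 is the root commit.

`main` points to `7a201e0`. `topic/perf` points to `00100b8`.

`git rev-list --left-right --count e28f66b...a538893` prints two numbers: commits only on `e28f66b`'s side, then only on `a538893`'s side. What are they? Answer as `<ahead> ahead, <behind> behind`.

3 ahead, 0 behind

Reachable from e28f66b: {7d64f88, 99c2568, a538893, afc9ee6, e28f66b}.
Reachable from a538893: {99c2568, a538893}.
Only in e28f66b's history (ahead): {7d64f88, afc9ee6, e28f66b} — 3.
Only in a538893's history (behind): {} — 0.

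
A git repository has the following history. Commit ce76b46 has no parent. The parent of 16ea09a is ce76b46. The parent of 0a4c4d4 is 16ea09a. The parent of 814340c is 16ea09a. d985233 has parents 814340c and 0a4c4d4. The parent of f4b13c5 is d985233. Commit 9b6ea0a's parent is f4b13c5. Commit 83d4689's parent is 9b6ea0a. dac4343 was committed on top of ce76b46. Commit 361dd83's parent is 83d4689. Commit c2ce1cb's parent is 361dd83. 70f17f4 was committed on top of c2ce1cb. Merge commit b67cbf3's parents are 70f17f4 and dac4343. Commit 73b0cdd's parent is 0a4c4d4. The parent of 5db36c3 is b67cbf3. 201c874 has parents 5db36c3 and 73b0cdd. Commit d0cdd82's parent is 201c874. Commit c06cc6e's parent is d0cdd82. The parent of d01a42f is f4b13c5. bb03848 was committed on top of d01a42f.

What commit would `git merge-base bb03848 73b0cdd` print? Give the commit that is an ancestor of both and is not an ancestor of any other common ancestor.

Ancestors of bb03848: {0a4c4d4, 16ea09a, 814340c, bb03848, ce76b46, d01a42f, d985233, f4b13c5}.
Ancestors of 73b0cdd: {0a4c4d4, 16ea09a, 73b0cdd, ce76b46}.
Common ancestors: {0a4c4d4, 16ea09a, ce76b46}.
Among these, 0a4c4d4 is not an ancestor of any other common ancestor — it is the merge base.

0a4c4d4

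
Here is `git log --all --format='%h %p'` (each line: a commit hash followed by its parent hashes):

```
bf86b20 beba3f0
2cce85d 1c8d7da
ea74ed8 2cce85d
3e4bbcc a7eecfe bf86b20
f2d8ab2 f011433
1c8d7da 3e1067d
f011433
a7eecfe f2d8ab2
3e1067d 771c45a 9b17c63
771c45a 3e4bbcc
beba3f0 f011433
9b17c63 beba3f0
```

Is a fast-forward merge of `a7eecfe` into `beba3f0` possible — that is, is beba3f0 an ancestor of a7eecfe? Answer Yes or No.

No

A fast-forward from beba3f0 to a7eecfe is possible iff beba3f0 is an ancestor of a7eecfe.
Ancestors of a7eecfe: {a7eecfe, f011433, f2d8ab2}.
beba3f0 is not among them, so fast-forward is not possible.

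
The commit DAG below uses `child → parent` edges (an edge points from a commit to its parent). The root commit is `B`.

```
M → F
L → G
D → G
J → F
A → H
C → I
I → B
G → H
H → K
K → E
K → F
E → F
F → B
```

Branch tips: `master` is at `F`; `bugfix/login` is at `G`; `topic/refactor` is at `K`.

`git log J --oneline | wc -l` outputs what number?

3

Walking parent pointers from J: reachable set = {B, F, J}.
That is 3 commits.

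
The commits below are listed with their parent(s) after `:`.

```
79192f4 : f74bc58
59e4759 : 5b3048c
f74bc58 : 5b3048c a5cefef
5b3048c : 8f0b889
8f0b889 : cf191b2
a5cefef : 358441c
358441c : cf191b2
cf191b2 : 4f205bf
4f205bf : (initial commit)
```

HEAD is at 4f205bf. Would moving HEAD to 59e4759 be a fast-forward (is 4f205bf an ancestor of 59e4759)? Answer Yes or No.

Yes

A fast-forward from 4f205bf to 59e4759 is possible iff 4f205bf is an ancestor of 59e4759.
Ancestors of 59e4759: {4f205bf, 59e4759, 5b3048c, 8f0b889, cf191b2}.
4f205bf is among them, so fast-forward is possible.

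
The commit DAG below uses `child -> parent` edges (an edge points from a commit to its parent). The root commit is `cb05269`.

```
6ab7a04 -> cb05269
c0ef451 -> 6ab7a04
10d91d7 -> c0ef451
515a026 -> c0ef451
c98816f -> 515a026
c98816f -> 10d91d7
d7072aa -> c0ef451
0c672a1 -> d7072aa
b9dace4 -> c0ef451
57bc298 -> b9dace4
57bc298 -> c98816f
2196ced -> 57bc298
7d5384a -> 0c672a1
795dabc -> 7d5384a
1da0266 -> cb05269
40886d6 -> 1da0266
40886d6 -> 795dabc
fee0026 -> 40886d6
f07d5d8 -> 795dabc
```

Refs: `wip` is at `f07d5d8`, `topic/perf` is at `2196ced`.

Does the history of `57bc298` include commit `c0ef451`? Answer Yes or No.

Ancestors of 57bc298 (commits reachable by following parents): {10d91d7, 515a026, 57bc298, 6ab7a04, b9dace4, c0ef451, c98816f, cb05269}.
c0ef451 is in that set, so it is an ancestor of 57bc298.

Yes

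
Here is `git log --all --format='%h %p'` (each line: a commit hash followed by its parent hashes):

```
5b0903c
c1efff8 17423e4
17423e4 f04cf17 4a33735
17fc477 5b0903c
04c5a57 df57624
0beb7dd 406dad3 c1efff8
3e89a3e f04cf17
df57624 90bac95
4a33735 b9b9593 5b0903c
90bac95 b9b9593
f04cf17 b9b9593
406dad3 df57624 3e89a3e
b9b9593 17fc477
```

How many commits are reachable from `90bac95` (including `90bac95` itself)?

Walking parent pointers from 90bac95: reachable set = {17fc477, 5b0903c, 90bac95, b9b9593}.
That is 4 commits.

4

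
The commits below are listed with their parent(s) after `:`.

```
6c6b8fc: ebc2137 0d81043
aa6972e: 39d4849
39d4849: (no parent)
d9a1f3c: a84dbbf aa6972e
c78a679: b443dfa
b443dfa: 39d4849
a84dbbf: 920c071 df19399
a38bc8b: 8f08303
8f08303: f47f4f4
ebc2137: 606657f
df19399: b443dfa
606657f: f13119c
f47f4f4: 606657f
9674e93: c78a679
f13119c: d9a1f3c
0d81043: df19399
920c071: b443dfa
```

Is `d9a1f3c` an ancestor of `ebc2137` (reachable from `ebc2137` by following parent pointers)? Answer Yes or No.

Ancestors of ebc2137 (commits reachable by following parents): {39d4849, 606657f, 920c071, a84dbbf, aa6972e, b443dfa, d9a1f3c, df19399, ebc2137, f13119c}.
d9a1f3c is in that set, so it is an ancestor of ebc2137.

Yes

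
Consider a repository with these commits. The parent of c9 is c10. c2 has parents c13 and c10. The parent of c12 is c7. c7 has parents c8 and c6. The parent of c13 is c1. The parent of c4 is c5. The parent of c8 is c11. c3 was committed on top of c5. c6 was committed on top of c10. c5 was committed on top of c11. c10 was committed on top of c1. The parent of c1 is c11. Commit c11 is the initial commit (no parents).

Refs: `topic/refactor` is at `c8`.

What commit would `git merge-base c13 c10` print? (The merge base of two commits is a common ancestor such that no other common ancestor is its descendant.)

c1

Ancestors of c13: {c1, c11, c13}.
Ancestors of c10: {c1, c10, c11}.
Common ancestors: {c1, c11}.
Among these, c1 is not an ancestor of any other common ancestor — it is the merge base.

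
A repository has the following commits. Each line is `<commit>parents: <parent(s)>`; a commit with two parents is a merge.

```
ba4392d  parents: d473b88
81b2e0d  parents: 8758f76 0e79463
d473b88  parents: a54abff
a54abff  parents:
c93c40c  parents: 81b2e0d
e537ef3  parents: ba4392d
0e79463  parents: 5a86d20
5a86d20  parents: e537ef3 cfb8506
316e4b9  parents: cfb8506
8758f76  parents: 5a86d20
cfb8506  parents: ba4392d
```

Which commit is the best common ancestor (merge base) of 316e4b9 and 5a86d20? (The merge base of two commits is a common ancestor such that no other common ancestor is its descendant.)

Ancestors of 316e4b9: {316e4b9, a54abff, ba4392d, cfb8506, d473b88}.
Ancestors of 5a86d20: {5a86d20, a54abff, ba4392d, cfb8506, d473b88, e537ef3}.
Common ancestors: {a54abff, ba4392d, cfb8506, d473b88}.
Among these, cfb8506 is not an ancestor of any other common ancestor — it is the merge base.

cfb8506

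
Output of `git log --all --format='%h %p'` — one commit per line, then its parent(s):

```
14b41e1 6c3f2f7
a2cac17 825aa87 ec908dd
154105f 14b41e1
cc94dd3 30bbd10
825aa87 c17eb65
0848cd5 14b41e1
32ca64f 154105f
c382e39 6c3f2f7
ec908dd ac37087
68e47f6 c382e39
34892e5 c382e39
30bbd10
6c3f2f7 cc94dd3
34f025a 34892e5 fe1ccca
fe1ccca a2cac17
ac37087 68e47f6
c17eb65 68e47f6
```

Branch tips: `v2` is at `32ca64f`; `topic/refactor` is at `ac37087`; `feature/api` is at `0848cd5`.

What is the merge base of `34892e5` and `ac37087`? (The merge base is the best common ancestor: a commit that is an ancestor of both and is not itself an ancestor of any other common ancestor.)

c382e39

Ancestors of 34892e5: {30bbd10, 34892e5, 6c3f2f7, c382e39, cc94dd3}.
Ancestors of ac37087: {30bbd10, 68e47f6, 6c3f2f7, ac37087, c382e39, cc94dd3}.
Common ancestors: {30bbd10, 6c3f2f7, c382e39, cc94dd3}.
Among these, c382e39 is not an ancestor of any other common ancestor — it is the merge base.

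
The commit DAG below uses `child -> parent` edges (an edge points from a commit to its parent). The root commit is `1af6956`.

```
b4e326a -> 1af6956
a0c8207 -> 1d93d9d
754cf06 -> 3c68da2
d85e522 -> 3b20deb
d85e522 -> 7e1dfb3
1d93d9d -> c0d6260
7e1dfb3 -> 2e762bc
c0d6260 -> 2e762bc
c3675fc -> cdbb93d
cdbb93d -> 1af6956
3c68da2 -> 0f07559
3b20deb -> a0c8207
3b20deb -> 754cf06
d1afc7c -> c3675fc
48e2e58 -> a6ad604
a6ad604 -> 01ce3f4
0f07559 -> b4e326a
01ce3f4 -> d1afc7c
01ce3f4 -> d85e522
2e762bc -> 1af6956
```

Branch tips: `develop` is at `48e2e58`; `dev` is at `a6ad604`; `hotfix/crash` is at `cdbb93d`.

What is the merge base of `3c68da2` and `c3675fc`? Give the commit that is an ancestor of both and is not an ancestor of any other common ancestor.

Ancestors of 3c68da2: {0f07559, 1af6956, 3c68da2, b4e326a}.
Ancestors of c3675fc: {1af6956, c3675fc, cdbb93d}.
Common ancestors: {1af6956}.
The only common ancestor is 1af6956, so it is the merge base.

1af6956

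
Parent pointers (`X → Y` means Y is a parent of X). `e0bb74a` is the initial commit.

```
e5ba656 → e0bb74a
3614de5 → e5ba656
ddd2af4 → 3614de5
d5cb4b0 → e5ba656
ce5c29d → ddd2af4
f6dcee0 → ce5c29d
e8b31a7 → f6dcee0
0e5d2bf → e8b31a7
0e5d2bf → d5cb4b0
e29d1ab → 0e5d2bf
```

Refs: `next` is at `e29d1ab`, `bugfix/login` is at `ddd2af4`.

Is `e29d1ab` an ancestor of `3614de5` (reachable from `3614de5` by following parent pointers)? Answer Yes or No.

Ancestors of 3614de5: {3614de5, e0bb74a, e5ba656}.
e29d1ab is not in that set, so it is not an ancestor of 3614de5.

No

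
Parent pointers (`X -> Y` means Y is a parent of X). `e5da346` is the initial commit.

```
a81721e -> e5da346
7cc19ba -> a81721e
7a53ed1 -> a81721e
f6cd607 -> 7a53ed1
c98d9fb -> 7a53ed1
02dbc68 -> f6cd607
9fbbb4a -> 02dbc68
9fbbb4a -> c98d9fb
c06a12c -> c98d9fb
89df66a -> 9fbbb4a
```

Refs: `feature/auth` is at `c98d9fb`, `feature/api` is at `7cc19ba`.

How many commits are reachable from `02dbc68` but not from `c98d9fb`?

2

Reachable from 02dbc68: {02dbc68, 7a53ed1, a81721e, e5da346, f6cd607}.
Reachable from c98d9fb: {7a53ed1, a81721e, c98d9fb, e5da346}.
In 02dbc68's history but not c98d9fb's: {02dbc68, f6cd607} — 2 commits.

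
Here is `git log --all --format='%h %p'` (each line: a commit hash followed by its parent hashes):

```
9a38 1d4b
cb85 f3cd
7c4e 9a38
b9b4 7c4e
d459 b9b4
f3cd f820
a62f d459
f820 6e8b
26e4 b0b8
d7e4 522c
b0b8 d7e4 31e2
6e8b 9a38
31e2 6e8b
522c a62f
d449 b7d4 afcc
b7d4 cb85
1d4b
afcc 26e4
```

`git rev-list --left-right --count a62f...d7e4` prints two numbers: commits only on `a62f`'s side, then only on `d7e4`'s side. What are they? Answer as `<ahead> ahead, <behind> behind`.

0 ahead, 2 behind

Reachable from a62f: {1d4b, 7c4e, 9a38, a62f, b9b4, d459}.
Reachable from d7e4: {1d4b, 522c, 7c4e, 9a38, a62f, b9b4, d459, d7e4}.
Only in a62f's history (ahead): {} — 0.
Only in d7e4's history (behind): {522c, d7e4} — 2.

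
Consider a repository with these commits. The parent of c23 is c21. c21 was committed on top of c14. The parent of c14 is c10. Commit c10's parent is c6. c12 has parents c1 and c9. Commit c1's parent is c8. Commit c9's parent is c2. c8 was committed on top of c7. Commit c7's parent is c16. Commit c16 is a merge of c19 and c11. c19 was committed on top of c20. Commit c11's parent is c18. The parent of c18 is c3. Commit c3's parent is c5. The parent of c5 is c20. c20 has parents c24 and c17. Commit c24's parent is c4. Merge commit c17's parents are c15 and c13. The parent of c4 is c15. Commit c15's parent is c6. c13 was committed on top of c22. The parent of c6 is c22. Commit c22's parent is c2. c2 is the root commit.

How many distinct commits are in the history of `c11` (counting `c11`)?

Walking parent pointers from c11: reachable set = {c11, c13, c15, c17, c18, c2, c20, c22, c24, c3, c4, c5, c6}.
That is 13 commits.

13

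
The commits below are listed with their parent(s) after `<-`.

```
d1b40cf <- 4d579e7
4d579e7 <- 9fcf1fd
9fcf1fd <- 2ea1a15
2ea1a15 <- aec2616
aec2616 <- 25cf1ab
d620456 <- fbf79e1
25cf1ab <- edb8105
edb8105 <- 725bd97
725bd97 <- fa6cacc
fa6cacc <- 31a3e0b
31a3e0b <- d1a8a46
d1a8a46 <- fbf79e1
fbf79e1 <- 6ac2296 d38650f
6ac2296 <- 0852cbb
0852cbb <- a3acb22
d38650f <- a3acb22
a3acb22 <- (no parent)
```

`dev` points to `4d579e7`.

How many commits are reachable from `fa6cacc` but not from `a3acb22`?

7

Reachable from fa6cacc: {0852cbb, 31a3e0b, 6ac2296, a3acb22, d1a8a46, d38650f, fa6cacc, fbf79e1}.
Reachable from a3acb22: {a3acb22}.
In fa6cacc's history but not a3acb22's: {0852cbb, 31a3e0b, 6ac2296, d1a8a46, d38650f, fa6cacc, fbf79e1} — 7 commits.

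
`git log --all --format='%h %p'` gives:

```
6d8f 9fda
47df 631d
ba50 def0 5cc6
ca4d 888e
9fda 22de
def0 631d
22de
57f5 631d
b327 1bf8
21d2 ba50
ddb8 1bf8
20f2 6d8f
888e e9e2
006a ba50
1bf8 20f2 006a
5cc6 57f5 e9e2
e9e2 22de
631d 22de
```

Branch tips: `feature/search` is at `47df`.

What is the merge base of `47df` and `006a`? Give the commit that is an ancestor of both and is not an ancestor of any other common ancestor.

Ancestors of 47df: {22de, 47df, 631d}.
Ancestors of 006a: {006a, 22de, 57f5, 5cc6, 631d, ba50, def0, e9e2}.
Common ancestors: {22de, 631d}.
Among these, 631d is not an ancestor of any other common ancestor — it is the merge base.

631d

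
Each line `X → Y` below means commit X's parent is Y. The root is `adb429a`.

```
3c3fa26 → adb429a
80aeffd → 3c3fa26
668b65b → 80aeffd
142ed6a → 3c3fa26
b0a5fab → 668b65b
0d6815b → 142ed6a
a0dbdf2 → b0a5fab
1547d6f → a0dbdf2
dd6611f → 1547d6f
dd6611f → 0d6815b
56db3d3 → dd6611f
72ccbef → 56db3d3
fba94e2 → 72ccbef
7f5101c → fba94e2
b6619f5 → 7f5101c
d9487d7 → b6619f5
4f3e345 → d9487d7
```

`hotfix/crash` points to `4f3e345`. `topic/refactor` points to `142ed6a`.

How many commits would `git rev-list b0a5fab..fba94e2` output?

8

Reachable from fba94e2: {0d6815b, 142ed6a, 1547d6f, 3c3fa26, 56db3d3, 668b65b, 72ccbef, 80aeffd, a0dbdf2, adb429a, b0a5fab, dd6611f, fba94e2}.
Reachable from b0a5fab: {3c3fa26, 668b65b, 80aeffd, adb429a, b0a5fab}.
In fba94e2's history but not b0a5fab's: {0d6815b, 142ed6a, 1547d6f, 56db3d3, 72ccbef, a0dbdf2, dd6611f, fba94e2} — 8 commits.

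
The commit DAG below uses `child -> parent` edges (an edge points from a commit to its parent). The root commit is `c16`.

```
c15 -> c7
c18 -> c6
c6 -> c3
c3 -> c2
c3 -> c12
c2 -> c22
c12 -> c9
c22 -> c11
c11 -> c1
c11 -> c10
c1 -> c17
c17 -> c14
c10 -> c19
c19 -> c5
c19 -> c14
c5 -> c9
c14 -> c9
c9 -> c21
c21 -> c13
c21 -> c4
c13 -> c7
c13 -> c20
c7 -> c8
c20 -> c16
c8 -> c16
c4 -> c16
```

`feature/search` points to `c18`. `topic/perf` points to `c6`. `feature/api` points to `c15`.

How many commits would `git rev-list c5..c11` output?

Reachable from c11: {c1, c10, c11, c13, c14, c16, c17, c19, c20, c21, c4, c5, c7, c8, c9}.
Reachable from c5: {c13, c16, c20, c21, c4, c5, c7, c8, c9}.
In c11's history but not c5's: {c1, c10, c11, c14, c17, c19} — 6 commits.

6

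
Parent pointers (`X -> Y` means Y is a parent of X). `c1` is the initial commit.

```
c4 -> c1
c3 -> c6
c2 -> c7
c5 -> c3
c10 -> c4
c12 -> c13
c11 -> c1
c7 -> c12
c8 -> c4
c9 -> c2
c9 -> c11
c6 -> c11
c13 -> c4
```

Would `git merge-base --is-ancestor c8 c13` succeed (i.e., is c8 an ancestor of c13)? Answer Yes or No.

Ancestors of c13: {c1, c13, c4}.
c8 is not in that set, so it is not an ancestor of c13.

No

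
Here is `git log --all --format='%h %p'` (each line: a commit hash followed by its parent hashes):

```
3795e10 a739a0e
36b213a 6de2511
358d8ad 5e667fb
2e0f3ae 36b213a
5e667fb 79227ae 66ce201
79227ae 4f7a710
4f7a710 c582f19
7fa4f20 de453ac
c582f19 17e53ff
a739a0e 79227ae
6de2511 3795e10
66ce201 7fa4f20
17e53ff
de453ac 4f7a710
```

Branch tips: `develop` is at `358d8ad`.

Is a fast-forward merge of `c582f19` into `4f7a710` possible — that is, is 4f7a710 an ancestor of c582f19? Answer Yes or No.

A fast-forward from 4f7a710 to c582f19 is possible iff 4f7a710 is an ancestor of c582f19.
Ancestors of c582f19: {17e53ff, c582f19}.
4f7a710 is not among them, so fast-forward is not possible.

No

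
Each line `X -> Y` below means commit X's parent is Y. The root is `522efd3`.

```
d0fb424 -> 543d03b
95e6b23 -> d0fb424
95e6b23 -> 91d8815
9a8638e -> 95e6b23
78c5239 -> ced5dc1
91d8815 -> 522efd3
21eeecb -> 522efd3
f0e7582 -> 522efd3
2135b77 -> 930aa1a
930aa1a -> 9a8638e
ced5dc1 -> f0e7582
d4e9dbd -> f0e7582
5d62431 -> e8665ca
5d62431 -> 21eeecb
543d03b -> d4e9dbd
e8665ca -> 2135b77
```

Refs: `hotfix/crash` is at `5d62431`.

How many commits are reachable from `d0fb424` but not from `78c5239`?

3

Reachable from d0fb424: {522efd3, 543d03b, d0fb424, d4e9dbd, f0e7582}.
Reachable from 78c5239: {522efd3, 78c5239, ced5dc1, f0e7582}.
In d0fb424's history but not 78c5239's: {543d03b, d0fb424, d4e9dbd} — 3 commits.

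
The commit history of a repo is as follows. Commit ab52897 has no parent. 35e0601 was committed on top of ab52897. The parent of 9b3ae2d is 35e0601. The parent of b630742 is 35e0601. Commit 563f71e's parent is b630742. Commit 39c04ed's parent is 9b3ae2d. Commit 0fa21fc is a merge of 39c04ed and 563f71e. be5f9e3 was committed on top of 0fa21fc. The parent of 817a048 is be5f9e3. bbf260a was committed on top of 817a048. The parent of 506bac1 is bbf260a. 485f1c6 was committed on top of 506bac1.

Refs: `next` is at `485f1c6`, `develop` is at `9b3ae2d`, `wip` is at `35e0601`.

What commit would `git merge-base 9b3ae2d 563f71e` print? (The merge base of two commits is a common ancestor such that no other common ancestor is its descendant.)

35e0601

Ancestors of 9b3ae2d: {35e0601, 9b3ae2d, ab52897}.
Ancestors of 563f71e: {35e0601, 563f71e, ab52897, b630742}.
Common ancestors: {35e0601, ab52897}.
Among these, 35e0601 is not an ancestor of any other common ancestor — it is the merge base.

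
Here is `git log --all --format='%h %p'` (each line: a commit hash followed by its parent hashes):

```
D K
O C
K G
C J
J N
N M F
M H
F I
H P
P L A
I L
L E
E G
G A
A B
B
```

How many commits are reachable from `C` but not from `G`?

10

Reachable from C: {A, B, C, E, F, G, H, I, J, L, M, N, P}.
Reachable from G: {A, B, G}.
In C's history but not G's: {C, E, F, H, I, J, L, M, N, P} — 10 commits.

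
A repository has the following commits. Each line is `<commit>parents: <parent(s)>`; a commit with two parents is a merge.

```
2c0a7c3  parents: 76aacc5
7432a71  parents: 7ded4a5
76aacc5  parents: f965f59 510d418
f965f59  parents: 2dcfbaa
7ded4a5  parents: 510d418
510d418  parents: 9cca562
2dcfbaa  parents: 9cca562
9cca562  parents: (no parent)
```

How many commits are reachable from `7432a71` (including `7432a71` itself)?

Walking parent pointers from 7432a71: reachable set = {510d418, 7432a71, 7ded4a5, 9cca562}.
That is 4 commits.

4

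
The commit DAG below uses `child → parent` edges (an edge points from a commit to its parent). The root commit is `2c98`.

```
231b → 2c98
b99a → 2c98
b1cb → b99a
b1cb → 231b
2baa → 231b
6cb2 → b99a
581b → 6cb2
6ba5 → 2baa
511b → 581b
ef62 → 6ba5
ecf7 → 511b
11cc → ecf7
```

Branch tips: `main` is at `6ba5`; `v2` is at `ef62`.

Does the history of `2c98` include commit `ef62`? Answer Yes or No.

Ancestors of 2c98: {2c98}.
ef62 is not in that set, so it is not an ancestor of 2c98.

No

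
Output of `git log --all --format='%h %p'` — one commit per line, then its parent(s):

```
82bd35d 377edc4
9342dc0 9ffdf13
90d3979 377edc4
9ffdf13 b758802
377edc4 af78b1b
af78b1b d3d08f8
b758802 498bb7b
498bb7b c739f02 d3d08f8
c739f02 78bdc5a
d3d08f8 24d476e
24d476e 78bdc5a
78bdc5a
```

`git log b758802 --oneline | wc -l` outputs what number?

Walking parent pointers from b758802: reachable set = {24d476e, 498bb7b, 78bdc5a, b758802, c739f02, d3d08f8}.
That is 6 commits.

6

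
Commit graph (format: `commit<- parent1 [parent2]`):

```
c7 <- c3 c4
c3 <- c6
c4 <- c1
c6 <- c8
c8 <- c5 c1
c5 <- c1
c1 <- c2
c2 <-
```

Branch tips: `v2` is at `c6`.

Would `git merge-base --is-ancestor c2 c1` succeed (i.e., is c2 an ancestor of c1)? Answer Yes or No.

Ancestors of c1 (commits reachable by following parents): {c1, c2}.
c2 is in that set, so it is an ancestor of c1.

Yes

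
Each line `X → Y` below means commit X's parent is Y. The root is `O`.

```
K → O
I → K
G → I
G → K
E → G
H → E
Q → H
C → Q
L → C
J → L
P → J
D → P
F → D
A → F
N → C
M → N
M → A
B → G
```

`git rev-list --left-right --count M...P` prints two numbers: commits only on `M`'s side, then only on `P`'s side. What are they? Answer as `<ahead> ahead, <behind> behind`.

Reachable from M: {A, C, D, E, F, G, H, I, J, K, L, M, N, O, P, Q}.
Reachable from P: {C, E, G, H, I, J, K, L, O, P, Q}.
Only in M's history (ahead): {A, D, F, M, N} — 5.
Only in P's history (behind): {} — 0.

5 ahead, 0 behind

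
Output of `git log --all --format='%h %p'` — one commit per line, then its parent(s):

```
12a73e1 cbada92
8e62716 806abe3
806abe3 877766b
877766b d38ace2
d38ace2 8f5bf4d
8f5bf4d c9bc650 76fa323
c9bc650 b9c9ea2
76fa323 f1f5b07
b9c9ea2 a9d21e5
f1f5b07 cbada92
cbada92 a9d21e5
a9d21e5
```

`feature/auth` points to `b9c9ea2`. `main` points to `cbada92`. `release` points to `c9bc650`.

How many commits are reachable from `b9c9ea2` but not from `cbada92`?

1

Reachable from b9c9ea2: {a9d21e5, b9c9ea2}.
Reachable from cbada92: {a9d21e5, cbada92}.
In b9c9ea2's history but not cbada92's: {b9c9ea2} — 1 commit.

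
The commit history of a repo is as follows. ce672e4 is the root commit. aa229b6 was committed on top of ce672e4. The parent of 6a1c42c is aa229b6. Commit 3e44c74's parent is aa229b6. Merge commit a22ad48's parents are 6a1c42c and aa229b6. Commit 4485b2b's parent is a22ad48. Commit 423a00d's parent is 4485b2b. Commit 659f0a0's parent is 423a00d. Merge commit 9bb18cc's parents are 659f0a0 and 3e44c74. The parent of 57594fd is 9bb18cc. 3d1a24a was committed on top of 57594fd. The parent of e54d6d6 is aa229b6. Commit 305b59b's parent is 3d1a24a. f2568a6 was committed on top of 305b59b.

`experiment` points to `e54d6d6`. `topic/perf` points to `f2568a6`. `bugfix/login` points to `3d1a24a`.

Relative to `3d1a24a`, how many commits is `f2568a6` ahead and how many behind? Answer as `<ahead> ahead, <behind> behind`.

2 ahead, 0 behind

Reachable from f2568a6: {305b59b, 3d1a24a, 3e44c74, 423a00d, 4485b2b, 57594fd, 659f0a0, 6a1c42c, 9bb18cc, a22ad48, aa229b6, ce672e4, f2568a6}.
Reachable from 3d1a24a: {3d1a24a, 3e44c74, 423a00d, 4485b2b, 57594fd, 659f0a0, 6a1c42c, 9bb18cc, a22ad48, aa229b6, ce672e4}.
Only in f2568a6's history (ahead): {305b59b, f2568a6} — 2.
Only in 3d1a24a's history (behind): {} — 0.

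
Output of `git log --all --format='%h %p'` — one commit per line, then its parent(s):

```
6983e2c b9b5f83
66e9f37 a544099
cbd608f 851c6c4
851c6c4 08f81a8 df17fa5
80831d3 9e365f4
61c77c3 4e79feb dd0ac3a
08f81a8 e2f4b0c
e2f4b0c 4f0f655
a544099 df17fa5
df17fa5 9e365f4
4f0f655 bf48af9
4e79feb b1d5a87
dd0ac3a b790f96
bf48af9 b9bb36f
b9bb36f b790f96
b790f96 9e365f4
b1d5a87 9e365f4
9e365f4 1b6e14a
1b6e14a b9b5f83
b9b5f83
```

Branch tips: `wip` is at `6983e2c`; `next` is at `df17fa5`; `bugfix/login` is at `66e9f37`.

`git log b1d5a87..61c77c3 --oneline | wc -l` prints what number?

Reachable from 61c77c3: {1b6e14a, 4e79feb, 61c77c3, 9e365f4, b1d5a87, b790f96, b9b5f83, dd0ac3a}.
Reachable from b1d5a87: {1b6e14a, 9e365f4, b1d5a87, b9b5f83}.
In 61c77c3's history but not b1d5a87's: {4e79feb, 61c77c3, b790f96, dd0ac3a} — 4 commits.

4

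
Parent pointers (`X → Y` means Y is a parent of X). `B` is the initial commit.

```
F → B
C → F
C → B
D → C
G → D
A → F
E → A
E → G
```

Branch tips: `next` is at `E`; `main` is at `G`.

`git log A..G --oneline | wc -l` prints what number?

Reachable from G: {B, C, D, F, G}.
Reachable from A: {A, B, F}.
In G's history but not A's: {C, D, G} — 3 commits.

3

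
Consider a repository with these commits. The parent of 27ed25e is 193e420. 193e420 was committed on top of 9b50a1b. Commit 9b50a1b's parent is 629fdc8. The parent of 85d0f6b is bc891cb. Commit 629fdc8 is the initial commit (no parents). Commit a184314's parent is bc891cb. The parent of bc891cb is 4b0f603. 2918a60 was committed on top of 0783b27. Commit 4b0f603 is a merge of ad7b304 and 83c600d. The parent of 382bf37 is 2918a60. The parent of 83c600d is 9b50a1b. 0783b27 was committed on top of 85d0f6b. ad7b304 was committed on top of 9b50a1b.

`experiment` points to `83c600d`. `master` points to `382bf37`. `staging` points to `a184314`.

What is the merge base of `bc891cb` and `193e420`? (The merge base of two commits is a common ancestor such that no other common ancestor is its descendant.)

9b50a1b

Ancestors of bc891cb: {4b0f603, 629fdc8, 83c600d, 9b50a1b, ad7b304, bc891cb}.
Ancestors of 193e420: {193e420, 629fdc8, 9b50a1b}.
Common ancestors: {629fdc8, 9b50a1b}.
Among these, 9b50a1b is not an ancestor of any other common ancestor — it is the merge base.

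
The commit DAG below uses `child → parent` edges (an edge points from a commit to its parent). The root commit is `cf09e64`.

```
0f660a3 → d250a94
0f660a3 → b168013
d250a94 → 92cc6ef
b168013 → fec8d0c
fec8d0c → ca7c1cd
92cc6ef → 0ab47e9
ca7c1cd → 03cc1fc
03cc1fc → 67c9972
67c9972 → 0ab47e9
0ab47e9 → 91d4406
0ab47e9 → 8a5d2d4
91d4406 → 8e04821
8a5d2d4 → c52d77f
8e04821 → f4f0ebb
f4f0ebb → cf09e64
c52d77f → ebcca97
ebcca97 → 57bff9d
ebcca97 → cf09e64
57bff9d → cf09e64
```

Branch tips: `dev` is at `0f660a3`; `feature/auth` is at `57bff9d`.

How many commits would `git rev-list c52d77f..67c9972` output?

6

Reachable from 67c9972: {0ab47e9, 57bff9d, 67c9972, 8a5d2d4, 8e04821, 91d4406, c52d77f, cf09e64, ebcca97, f4f0ebb}.
Reachable from c52d77f: {57bff9d, c52d77f, cf09e64, ebcca97}.
In 67c9972's history but not c52d77f's: {0ab47e9, 67c9972, 8a5d2d4, 8e04821, 91d4406, f4f0ebb} — 6 commits.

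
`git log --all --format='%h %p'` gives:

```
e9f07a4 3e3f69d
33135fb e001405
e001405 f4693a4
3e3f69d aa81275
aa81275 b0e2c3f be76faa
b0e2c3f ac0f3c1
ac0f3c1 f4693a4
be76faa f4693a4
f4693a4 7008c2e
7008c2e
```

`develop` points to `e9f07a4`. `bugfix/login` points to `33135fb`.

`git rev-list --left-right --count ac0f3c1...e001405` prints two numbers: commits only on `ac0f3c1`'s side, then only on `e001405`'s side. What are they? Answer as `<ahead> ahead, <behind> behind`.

Reachable from ac0f3c1: {7008c2e, ac0f3c1, f4693a4}.
Reachable from e001405: {7008c2e, e001405, f4693a4}.
Only in ac0f3c1's history (ahead): {ac0f3c1} — 1.
Only in e001405's history (behind): {e001405} — 1.

1 ahead, 1 behind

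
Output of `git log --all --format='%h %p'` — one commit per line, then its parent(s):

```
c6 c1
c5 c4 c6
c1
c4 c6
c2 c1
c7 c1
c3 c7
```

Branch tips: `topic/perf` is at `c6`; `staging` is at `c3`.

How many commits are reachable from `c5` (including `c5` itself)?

Walking parent pointers from c5: reachable set = {c1, c4, c5, c6}.
That is 4 commits.

4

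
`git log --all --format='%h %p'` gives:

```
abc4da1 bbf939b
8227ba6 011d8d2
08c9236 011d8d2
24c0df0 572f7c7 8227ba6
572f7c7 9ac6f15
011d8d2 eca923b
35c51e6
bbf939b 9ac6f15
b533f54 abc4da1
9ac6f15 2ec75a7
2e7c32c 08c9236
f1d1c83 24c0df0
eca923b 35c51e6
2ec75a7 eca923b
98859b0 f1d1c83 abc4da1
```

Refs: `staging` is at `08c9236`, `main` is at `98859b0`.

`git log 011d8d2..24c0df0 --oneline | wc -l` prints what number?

Reachable from 24c0df0: {011d8d2, 24c0df0, 2ec75a7, 35c51e6, 572f7c7, 8227ba6, 9ac6f15, eca923b}.
Reachable from 011d8d2: {011d8d2, 35c51e6, eca923b}.
In 24c0df0's history but not 011d8d2's: {24c0df0, 2ec75a7, 572f7c7, 8227ba6, 9ac6f15} — 5 commits.

5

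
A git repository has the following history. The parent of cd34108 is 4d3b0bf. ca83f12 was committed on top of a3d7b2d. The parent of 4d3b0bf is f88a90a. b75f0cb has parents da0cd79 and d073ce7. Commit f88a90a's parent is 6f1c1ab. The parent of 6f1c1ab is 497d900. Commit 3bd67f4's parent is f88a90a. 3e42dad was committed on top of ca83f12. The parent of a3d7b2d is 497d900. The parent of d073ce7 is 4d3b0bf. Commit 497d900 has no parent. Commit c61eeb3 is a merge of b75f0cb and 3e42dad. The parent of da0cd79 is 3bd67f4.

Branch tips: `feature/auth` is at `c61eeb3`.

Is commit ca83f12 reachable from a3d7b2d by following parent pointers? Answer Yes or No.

No

Ancestors of a3d7b2d: {497d900, a3d7b2d}.
ca83f12 is not in that set, so it is not an ancestor of a3d7b2d.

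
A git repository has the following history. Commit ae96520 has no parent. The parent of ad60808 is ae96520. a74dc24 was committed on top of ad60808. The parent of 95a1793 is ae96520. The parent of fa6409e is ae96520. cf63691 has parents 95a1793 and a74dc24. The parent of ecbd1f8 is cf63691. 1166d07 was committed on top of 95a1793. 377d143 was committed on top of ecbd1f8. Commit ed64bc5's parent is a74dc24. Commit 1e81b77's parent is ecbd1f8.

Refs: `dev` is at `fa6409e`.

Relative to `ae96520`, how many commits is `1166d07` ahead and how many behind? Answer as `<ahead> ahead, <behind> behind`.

2 ahead, 0 behind

Reachable from 1166d07: {1166d07, 95a1793, ae96520}.
Reachable from ae96520: {ae96520}.
Only in 1166d07's history (ahead): {1166d07, 95a1793} — 2.
Only in ae96520's history (behind): {} — 0.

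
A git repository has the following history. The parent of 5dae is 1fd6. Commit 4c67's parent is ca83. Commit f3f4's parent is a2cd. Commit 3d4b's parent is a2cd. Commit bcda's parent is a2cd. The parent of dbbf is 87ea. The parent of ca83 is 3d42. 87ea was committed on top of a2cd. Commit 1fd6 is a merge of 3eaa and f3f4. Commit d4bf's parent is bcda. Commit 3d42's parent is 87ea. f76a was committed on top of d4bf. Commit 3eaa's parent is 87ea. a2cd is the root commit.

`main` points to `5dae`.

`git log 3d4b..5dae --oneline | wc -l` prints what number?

Reachable from 5dae: {1fd6, 3eaa, 5dae, 87ea, a2cd, f3f4}.
Reachable from 3d4b: {3d4b, a2cd}.
In 5dae's history but not 3d4b's: {1fd6, 3eaa, 5dae, 87ea, f3f4} — 5 commits.

5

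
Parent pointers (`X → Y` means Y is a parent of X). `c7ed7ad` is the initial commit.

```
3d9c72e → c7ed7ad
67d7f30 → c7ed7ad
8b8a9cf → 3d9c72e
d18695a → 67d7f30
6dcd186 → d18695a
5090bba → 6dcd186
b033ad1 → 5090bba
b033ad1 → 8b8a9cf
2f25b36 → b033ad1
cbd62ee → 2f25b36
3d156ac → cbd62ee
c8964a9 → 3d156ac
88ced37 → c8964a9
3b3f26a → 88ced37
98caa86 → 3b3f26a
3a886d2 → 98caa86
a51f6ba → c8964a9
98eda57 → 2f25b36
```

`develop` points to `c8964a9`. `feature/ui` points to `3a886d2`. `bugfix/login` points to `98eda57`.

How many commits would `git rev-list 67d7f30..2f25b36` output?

Reachable from 2f25b36: {2f25b36, 3d9c72e, 5090bba, 67d7f30, 6dcd186, 8b8a9cf, b033ad1, c7ed7ad, d18695a}.
Reachable from 67d7f30: {67d7f30, c7ed7ad}.
In 2f25b36's history but not 67d7f30's: {2f25b36, 3d9c72e, 5090bba, 6dcd186, 8b8a9cf, b033ad1, d18695a} — 7 commits.

7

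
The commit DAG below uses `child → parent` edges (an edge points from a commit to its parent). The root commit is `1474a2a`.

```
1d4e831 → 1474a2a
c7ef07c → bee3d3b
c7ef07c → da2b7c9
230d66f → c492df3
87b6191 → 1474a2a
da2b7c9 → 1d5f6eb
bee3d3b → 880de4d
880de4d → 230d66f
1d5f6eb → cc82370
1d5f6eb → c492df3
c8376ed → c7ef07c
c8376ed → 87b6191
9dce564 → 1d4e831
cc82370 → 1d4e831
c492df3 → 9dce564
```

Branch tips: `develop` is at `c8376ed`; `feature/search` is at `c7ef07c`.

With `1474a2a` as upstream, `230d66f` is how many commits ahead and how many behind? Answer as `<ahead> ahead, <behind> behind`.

Reachable from 230d66f: {1474a2a, 1d4e831, 230d66f, 9dce564, c492df3}.
Reachable from 1474a2a: {1474a2a}.
Only in 230d66f's history (ahead): {1d4e831, 230d66f, 9dce564, c492df3} — 4.
Only in 1474a2a's history (behind): {} — 0.

4 ahead, 0 behind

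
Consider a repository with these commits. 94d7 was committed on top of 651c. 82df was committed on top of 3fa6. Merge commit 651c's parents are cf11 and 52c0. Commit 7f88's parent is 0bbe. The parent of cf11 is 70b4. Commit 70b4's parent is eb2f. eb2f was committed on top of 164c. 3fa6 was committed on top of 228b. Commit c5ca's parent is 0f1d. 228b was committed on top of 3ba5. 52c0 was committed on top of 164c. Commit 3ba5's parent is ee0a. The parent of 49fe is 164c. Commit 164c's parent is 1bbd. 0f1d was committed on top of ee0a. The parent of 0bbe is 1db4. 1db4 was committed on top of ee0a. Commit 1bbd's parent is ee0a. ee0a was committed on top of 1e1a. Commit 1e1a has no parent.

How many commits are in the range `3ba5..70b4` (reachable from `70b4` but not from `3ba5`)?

4

Reachable from 70b4: {164c, 1bbd, 1e1a, 70b4, eb2f, ee0a}.
Reachable from 3ba5: {1e1a, 3ba5, ee0a}.
In 70b4's history but not 3ba5's: {164c, 1bbd, 70b4, eb2f} — 4 commits.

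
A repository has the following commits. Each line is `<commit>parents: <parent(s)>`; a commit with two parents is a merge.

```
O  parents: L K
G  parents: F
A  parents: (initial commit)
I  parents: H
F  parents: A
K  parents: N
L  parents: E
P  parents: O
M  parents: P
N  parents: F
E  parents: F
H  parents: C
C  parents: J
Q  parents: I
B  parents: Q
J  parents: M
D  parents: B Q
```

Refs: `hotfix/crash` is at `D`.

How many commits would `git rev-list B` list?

15

Walking parent pointers from B: reachable set = {A, B, C, E, F, H, I, J, K, L, M, N, O, P, Q}.
That is 15 commits.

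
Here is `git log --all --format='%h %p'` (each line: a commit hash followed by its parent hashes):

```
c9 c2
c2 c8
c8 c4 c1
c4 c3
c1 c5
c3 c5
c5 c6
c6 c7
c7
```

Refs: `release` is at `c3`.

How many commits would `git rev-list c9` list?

Walking parent pointers from c9: reachable set = {c1, c2, c3, c4, c5, c6, c7, c8, c9}.
That is 9 commits.

9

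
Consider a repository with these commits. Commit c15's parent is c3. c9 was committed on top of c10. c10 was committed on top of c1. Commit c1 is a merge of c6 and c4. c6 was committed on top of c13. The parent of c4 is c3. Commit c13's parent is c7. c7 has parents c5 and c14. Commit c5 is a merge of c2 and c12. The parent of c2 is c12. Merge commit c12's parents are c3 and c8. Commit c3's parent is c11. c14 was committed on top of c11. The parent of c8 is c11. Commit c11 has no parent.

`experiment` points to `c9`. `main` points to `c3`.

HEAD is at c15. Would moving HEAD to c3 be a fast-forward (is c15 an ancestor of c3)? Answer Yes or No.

A fast-forward from c15 to c3 is possible iff c15 is an ancestor of c3.
Ancestors of c3: {c11, c3}.
c15 is not among them, so fast-forward is not possible.

No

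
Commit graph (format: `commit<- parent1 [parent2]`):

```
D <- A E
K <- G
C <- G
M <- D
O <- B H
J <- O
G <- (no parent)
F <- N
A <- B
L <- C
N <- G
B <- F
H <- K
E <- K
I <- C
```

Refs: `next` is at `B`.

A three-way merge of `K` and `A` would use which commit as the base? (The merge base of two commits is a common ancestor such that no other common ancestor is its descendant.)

Ancestors of K: {G, K}.
Ancestors of A: {A, B, F, G, N}.
Common ancestors: {G}.
The only common ancestor is G, so it is the merge base.

G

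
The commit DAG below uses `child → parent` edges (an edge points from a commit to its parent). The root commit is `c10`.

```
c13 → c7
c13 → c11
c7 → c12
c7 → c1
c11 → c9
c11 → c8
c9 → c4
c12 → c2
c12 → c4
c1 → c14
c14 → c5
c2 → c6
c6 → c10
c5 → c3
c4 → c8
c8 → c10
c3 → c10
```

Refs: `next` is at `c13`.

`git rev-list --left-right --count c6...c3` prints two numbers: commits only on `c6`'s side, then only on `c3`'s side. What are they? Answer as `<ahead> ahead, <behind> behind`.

Reachable from c6: {c10, c6}.
Reachable from c3: {c10, c3}.
Only in c6's history (ahead): {c6} — 1.
Only in c3's history (behind): {c3} — 1.

1 ahead, 1 behind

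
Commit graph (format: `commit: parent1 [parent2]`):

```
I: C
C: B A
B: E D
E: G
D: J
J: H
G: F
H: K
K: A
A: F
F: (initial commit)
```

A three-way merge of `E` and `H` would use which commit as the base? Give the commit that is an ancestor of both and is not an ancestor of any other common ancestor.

F

Ancestors of E: {E, F, G}.
Ancestors of H: {A, F, H, K}.
Common ancestors: {F}.
The only common ancestor is F, so it is the merge base.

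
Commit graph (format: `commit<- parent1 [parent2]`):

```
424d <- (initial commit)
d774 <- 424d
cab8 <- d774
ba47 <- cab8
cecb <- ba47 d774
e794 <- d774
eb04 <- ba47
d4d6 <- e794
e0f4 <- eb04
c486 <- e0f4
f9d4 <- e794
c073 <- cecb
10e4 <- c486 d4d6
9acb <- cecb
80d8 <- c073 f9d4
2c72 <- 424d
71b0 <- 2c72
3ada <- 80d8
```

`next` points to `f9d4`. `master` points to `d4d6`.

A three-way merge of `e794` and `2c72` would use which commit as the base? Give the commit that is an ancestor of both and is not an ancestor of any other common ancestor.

Ancestors of e794: {424d, d774, e794}.
Ancestors of 2c72: {2c72, 424d}.
Common ancestors: {424d}.
The only common ancestor is 424d, so it is the merge base.

424d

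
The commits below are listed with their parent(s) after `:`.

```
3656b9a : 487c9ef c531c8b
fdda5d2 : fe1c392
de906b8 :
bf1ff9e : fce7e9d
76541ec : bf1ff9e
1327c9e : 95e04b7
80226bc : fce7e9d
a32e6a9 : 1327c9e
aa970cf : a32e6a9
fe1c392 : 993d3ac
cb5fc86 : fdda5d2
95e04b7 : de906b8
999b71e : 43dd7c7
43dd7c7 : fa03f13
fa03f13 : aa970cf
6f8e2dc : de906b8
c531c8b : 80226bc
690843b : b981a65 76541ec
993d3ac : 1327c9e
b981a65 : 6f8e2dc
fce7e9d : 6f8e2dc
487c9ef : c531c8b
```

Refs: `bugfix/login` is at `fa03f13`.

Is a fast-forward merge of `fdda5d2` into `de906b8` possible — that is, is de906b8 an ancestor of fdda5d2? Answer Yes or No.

Yes

A fast-forward from de906b8 to fdda5d2 is possible iff de906b8 is an ancestor of fdda5d2.
Ancestors of fdda5d2: {1327c9e, 95e04b7, 993d3ac, de906b8, fdda5d2, fe1c392}.
de906b8 is among them, so fast-forward is possible.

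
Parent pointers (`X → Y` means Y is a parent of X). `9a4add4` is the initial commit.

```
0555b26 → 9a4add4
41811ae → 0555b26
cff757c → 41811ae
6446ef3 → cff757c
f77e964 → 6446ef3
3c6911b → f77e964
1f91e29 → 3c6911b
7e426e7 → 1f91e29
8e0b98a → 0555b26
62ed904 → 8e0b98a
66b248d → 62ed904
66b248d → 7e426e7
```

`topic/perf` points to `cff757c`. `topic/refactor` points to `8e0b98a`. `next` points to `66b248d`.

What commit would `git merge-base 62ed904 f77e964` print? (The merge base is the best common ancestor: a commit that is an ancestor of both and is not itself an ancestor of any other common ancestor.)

Ancestors of 62ed904: {0555b26, 62ed904, 8e0b98a, 9a4add4}.
Ancestors of f77e964: {0555b26, 41811ae, 6446ef3, 9a4add4, cff757c, f77e964}.
Common ancestors: {0555b26, 9a4add4}.
Among these, 0555b26 is not an ancestor of any other common ancestor — it is the merge base.

0555b26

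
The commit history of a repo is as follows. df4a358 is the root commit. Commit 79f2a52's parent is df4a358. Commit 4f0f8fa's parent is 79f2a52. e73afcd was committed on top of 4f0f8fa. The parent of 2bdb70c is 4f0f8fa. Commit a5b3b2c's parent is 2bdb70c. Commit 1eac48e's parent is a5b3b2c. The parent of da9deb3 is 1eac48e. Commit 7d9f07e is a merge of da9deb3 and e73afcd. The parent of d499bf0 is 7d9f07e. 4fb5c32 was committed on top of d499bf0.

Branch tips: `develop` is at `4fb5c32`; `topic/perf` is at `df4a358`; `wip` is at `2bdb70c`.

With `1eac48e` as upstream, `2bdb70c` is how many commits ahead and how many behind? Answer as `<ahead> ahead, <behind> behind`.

Reachable from 2bdb70c: {2bdb70c, 4f0f8fa, 79f2a52, df4a358}.
Reachable from 1eac48e: {1eac48e, 2bdb70c, 4f0f8fa, 79f2a52, a5b3b2c, df4a358}.
Only in 2bdb70c's history (ahead): {} — 0.
Only in 1eac48e's history (behind): {1eac48e, a5b3b2c} — 2.

0 ahead, 2 behind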